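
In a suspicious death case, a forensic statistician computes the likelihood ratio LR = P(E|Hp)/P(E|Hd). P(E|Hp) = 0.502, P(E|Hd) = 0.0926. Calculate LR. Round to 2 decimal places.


Likelihood ratio calculation:
LR = P(E|Hp) / P(E|Hd)
LR = 0.502 / 0.0926
LR = 5.42

5.42


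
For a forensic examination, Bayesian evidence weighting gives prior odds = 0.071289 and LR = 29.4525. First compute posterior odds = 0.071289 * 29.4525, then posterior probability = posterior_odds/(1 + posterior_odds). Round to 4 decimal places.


Bayesian evidence evaluation:
Posterior odds = prior_odds * LR = 0.071289 * 29.4525 = 2.099639
Posterior probability = posterior_odds / (1 + posterior_odds)
= 2.099639 / (1 + 2.099639)
= 2.099639 / 3.099639
= 0.6774

0.6774


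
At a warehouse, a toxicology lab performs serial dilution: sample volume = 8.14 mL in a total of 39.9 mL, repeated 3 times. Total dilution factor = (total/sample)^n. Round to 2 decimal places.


Dilution factor calculation:
Single dilution = V_total / V_sample = 39.9 / 8.14 ≈ 4.90172
Number of dilutions = 3
Total DF = (39.9 / 8.14)^3 (full precision, rounded at the end) = 117.77

117.77


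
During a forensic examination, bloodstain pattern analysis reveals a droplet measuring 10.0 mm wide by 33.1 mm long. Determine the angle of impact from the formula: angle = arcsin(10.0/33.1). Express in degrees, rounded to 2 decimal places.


Blood spatter impact angle calculation:
width / length = 10.0 / 33.1 = 0.302115
angle = arcsin(0.302115)
angle = 17.58 degrees

17.58


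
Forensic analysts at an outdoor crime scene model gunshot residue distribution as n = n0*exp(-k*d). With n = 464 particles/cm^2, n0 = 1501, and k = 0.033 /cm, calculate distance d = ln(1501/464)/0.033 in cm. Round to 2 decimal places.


GSR distance calculation:
n0/n = 1501 / 464 = 3.234914
ln(n0/n) = 1.174002
d = 1.174002 / 0.033 = 35.58 cm

35.58


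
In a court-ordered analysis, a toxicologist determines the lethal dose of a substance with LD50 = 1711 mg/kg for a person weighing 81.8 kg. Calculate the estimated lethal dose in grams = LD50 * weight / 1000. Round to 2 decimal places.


Lethal dose calculation:
Lethal dose = LD50 * body_weight / 1000
= 1711 * 81.8 / 1000
= 139959.8 / 1000
= 139.96 g

139.96


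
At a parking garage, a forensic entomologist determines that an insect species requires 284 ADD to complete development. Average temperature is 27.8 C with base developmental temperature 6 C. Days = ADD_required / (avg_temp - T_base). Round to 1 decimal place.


Insect development time:
Effective temperature = avg_temp - T_base = 27.8 - 6 = 21.8 C
Days = ADD / effective_temp = 284 / 21.8 = 13.0 days

13.0


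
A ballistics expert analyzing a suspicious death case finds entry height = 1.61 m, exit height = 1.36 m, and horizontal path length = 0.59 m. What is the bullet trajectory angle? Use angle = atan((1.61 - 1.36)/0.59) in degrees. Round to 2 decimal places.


Bullet trajectory angle:
Height difference = 1.61 - 1.36 = 0.25 m
angle = atan(0.25 / 0.59)
angle = atan(0.423729)
angle = 22.96 degrees

22.96


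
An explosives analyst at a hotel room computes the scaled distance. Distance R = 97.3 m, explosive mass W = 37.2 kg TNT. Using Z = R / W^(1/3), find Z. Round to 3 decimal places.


Scaled distance calculation:
W^(1/3) = 37.2^(1/3) = 3.338215
Z = R / W^(1/3) = 97.3 / 3.338215
Z = 29.147 m/kg^(1/3)

29.147


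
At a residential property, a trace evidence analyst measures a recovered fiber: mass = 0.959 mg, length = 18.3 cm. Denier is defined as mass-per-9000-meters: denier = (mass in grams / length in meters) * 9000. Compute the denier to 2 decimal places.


Denier calculation:
Mass in grams = 0.959 mg / 1000 = 0.000959 g
Length in meters = 18.3 cm / 100 = 0.183 m
Linear density = mass / length = 0.000959 / 0.183 = 0.00524044 g/m
Denier = (g/m) * 9000 = 0.00524044 * 9000 = 47.16

47.16


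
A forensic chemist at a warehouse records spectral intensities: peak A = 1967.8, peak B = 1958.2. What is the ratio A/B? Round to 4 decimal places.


Spectral peak ratio:
Peak A = 1967.8 counts
Peak B = 1958.2 counts
Ratio = 1967.8 / 1958.2 = 1.0049

1.0049


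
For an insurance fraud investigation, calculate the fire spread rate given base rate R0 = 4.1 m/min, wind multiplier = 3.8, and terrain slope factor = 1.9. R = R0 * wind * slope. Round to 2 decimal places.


Fire spread rate calculation:
R = R0 * wind_factor * slope_factor
= 4.1 * 3.8 * 1.9
= 15.58 * 1.9
= 29.60 m/min

29.60


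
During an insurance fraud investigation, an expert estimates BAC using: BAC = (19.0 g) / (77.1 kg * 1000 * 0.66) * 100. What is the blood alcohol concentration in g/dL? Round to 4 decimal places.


Applying the Widmark formula:
BAC = (dose_g / (body_wt * 1000 * r)) * 100
Denominator = 77.1 * 1000 * 0.66 = 50886
BAC = (19.0 / 50886) * 100
BAC = 0.0373 g/dL

0.0373


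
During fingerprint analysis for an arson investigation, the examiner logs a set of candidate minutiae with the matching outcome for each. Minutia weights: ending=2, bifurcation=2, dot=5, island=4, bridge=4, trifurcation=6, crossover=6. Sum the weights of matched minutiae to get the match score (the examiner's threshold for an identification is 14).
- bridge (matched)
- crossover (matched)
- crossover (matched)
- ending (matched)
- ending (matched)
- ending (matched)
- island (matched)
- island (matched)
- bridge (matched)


Weighted minutiae match score:
  bridge: matched, +4 (running total 4)
  crossover: matched, +6 (running total 10)
  crossover: matched, +6 (running total 16)
  ending: matched, +2 (running total 18)
  ending: matched, +2 (running total 20)
  ending: matched, +2 (running total 22)
  island: matched, +4 (running total 26)
  island: matched, +4 (running total 30)
  bridge: matched, +4 (running total 34)
Total score = 34
Threshold = 14; verdict = identification

34


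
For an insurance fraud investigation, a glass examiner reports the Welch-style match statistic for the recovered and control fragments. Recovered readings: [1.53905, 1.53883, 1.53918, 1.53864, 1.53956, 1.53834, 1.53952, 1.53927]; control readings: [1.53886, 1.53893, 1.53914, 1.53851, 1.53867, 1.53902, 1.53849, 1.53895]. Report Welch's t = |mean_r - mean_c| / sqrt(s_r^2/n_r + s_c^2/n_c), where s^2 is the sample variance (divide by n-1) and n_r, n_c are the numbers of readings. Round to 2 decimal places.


Welch's t-criterion for glass RI comparison:
Recovered mean = sum / n_r = 12.31239 / 8 = 1.5390488
Control mean = sum / n_c = 12.31057 / 8 = 1.5388213
Recovered sample variance s_r^2 = 1.80984e-07
Control sample variance s_c^2 = 5.72125e-08
Welch SE (unpooled) = sqrt(s_r^2/n_r + s_c^2/n_c) = sqrt(2.2623e-08 + 7.15156e-09) = sqrt(2.97746e-08) = 0.000172553
|mean_r - mean_c| = 0.0002275
t = 0.0002275 / 0.000172553 = 1.32

1.32


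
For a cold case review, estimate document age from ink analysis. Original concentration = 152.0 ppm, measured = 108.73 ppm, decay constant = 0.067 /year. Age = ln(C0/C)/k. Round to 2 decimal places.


Document age estimation:
C0/C = 152.0 / 108.73 = 1.397958
ln(C0/C) = 0.335013
t = 0.335013 / 0.067 = 5.00 years

5.00


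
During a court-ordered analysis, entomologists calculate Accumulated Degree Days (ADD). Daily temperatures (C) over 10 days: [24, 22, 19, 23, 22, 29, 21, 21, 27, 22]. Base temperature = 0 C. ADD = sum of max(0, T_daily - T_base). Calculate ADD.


Computing ADD day by day:
Day 1: max(0, 24 - 0) = 24
Day 2: max(0, 22 - 0) = 22
Day 3: max(0, 19 - 0) = 19
Day 4: max(0, 23 - 0) = 23
Day 5: max(0, 22 - 0) = 22
Day 6: max(0, 29 - 0) = 29
Day 7: max(0, 21 - 0) = 21
Day 8: max(0, 21 - 0) = 21
Day 9: max(0, 27 - 0) = 27
Day 10: max(0, 22 - 0) = 22
Total ADD = 230

230


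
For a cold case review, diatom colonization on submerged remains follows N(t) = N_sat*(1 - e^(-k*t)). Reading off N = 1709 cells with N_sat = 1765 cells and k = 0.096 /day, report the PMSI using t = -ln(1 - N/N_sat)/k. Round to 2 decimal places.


PMSI from diatom colonization curve:
N / N_sat = 1709 / 1765 = 0.968272
1 - N/N_sat = 0.031728
ln(1 - N/N_sat) = -3.450556
t = -ln(1 - N/N_sat) / k = -(-3.450556) / 0.096 = 35.94 days

35.94


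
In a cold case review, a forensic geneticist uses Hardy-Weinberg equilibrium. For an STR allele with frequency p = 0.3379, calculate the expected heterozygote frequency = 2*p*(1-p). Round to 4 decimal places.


Hardy-Weinberg heterozygote frequency:
q = 1 - p = 1 - 0.3379 = 0.6621
2pq = 2 * 0.3379 * 0.6621 = 0.4474

0.4474


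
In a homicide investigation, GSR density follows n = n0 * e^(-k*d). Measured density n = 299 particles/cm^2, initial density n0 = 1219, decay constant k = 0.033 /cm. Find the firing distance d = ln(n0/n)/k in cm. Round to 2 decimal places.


GSR distance calculation:
n0/n = 1219 / 299 = 4.076923
ln(n0/n) = 1.405343
d = 1.405343 / 0.033 = 42.59 cm

42.59


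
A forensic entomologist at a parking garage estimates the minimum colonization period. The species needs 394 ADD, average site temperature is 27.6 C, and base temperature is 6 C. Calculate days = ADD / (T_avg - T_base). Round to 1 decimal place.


Insect development time:
Effective temperature = avg_temp - T_base = 27.6 - 6 = 21.6 C
Days = ADD / effective_temp = 394 / 21.6 = 18.2 days

18.2


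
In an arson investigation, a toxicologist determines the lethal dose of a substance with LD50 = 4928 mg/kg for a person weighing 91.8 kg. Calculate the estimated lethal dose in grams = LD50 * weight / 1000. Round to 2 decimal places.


Lethal dose calculation:
Lethal dose = LD50 * body_weight / 1000
= 4928 * 91.8 / 1000
= 452390.4 / 1000
= 452.39 g

452.39


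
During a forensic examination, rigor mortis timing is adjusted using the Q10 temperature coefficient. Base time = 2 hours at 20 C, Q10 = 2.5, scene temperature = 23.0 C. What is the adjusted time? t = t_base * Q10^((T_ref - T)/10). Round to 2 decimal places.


Rigor mortis time adjustment:
Exponent = (T_ref - T_actual) / 10 = (20 - 23.0) / 10 = -0.3
Q10 factor = 2.5^-0.3 = 0.75966
t_adjusted = 2 * 0.75966 = 1.52 hours

1.52


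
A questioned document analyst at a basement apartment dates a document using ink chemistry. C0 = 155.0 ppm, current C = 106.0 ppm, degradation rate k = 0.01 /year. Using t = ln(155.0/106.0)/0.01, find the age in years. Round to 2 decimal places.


Document age estimation:
C0/C = 155.0 / 106.0 = 1.462264
ln(C0/C) = 0.379986
t = 0.379986 / 0.01 = 38.00 years

38.00


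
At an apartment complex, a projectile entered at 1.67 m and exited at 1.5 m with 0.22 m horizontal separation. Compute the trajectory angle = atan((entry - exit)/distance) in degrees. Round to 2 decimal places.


Bullet trajectory angle:
Height difference = 1.67 - 1.5 = 0.17 m
angle = atan(0.17 / 0.22)
angle = atan(0.772727)
angle = 37.69 degrees

37.69


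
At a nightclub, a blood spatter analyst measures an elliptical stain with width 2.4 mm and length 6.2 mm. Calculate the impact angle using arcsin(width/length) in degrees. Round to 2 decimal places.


Blood spatter impact angle calculation:
width / length = 2.4 / 6.2 = 0.387097
angle = arcsin(0.387097)
angle = 22.77 degrees

22.77


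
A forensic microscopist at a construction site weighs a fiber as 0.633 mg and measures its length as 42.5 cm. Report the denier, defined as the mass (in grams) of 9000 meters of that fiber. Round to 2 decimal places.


Denier calculation:
Mass in grams = 0.633 mg / 1000 = 0.000633 g
Length in meters = 42.5 cm / 100 = 0.425 m
Linear density = mass / length = 0.000633 / 0.425 = 0.00148941 g/m
Denier = (g/m) * 9000 = 0.00148941 * 9000 = 13.40

13.40


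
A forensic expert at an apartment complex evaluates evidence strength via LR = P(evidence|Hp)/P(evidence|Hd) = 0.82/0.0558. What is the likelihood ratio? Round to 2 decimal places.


Likelihood ratio calculation:
LR = P(E|Hp) / P(E|Hd)
LR = 0.82 / 0.0558
LR = 14.70

14.70


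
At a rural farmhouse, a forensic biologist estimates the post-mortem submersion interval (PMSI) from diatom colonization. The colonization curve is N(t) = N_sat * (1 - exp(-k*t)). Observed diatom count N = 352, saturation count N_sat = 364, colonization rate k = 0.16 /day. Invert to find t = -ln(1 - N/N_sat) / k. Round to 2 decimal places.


PMSI from diatom colonization curve:
N / N_sat = 352 / 364 = 0.967033
1 - N/N_sat = 0.032967
ln(1 - N/N_sat) = -3.412248
t = -ln(1 - N/N_sat) / k = -(-3.412248) / 0.16 = 21.33 days

21.33


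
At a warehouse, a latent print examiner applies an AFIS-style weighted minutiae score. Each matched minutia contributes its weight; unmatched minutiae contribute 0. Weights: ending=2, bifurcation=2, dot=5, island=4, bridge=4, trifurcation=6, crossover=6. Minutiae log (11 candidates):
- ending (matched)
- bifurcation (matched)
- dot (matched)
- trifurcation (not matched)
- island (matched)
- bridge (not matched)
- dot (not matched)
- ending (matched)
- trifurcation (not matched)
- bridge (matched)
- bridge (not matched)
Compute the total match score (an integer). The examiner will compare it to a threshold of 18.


Weighted minutiae match score:
  ending: matched, +2 (running total 2)
  bifurcation: matched, +2 (running total 4)
  dot: matched, +5 (running total 9)
  trifurcation: not matched, +0
  island: matched, +4 (running total 13)
  bridge: not matched, +0
  dot: not matched, +0
  ending: matched, +2 (running total 15)
  trifurcation: not matched, +0
  bridge: matched, +4 (running total 19)
  bridge: not matched, +0
Total score = 19
Threshold = 18; verdict = identification

19


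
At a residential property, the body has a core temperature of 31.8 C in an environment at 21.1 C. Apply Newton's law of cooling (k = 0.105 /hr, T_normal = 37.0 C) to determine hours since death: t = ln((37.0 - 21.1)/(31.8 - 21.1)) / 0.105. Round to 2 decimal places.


Using Newton's law of cooling:
t = ln((T_normal - T_ambient) / (T_body - T_ambient)) / k
T_normal - T_ambient = 15.9
T_body - T_ambient = 10.7
Ratio = 1.485981
ln(ratio) = 0.396075
t = 0.396075 / 0.105 = 3.77 hours

3.77


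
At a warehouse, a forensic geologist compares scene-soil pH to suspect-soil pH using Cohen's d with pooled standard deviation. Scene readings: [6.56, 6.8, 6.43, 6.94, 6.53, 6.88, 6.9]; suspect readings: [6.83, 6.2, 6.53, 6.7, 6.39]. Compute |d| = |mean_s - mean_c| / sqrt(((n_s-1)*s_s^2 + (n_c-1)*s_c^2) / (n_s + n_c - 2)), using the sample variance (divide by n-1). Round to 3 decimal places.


Pooled-variance Cohen's d for soil pH comparison:
Scene mean = 47.04 / 7 = 6.72
Suspect mean = 32.65 / 5 = 6.53
Scene sample variance s_s^2 = 0.0431
Suspect sample variance s_c^2 = 0.06185
Pooled variance = ((n_s-1)*s_s^2 + (n_c-1)*s_c^2) / (n_s + n_c - 2) = 0.0506
Pooled SD = sqrt(0.0506) = 0.224944
Mean difference = 0.19
|d| = |0.19| / 0.224944 = 0.845

0.845


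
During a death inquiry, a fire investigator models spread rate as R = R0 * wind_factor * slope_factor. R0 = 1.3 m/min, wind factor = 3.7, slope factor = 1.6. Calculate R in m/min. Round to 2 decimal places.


Fire spread rate calculation:
R = R0 * wind_factor * slope_factor
= 1.3 * 3.7 * 1.6
= 4.81 * 1.6
= 7.70 m/min

7.70


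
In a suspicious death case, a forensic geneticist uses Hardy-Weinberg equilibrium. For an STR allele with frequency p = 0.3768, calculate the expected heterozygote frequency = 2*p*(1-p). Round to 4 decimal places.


Hardy-Weinberg heterozygote frequency:
q = 1 - p = 1 - 0.3768 = 0.6232
2pq = 2 * 0.3768 * 0.6232 = 0.4696

0.4696


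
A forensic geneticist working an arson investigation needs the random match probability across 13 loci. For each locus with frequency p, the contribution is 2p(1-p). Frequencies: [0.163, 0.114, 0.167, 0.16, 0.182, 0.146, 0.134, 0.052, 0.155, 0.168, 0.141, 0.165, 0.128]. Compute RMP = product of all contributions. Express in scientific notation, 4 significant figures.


Computing RMP for 13 loci:
Locus 1: 2 * 0.163 * 0.837 = 0.272862
Locus 2: 2 * 0.114 * 0.886 = 0.202008
Locus 3: 2 * 0.167 * 0.833 = 0.278222
Locus 4: 2 * 0.16 * 0.84 = 0.2688
Locus 5: 2 * 0.182 * 0.818 = 0.297752
Locus 6: 2 * 0.146 * 0.854 = 0.249368
Locus 7: 2 * 0.134 * 0.866 = 0.232088
Locus 8: 2 * 0.052 * 0.948 = 0.098592
Locus 9: 2 * 0.155 * 0.845 = 0.26195
Locus 10: 2 * 0.168 * 0.832 = 0.279552
Locus 11: 2 * 0.141 * 0.859 = 0.242238
Locus 12: 2 * 0.165 * 0.835 = 0.27555
Locus 13: 2 * 0.128 * 0.872 = 0.223232
RMP = 7.642e-09

7.642e-09


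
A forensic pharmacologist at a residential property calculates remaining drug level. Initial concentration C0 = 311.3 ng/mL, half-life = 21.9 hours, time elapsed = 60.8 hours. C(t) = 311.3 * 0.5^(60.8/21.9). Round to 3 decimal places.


Drug concentration decay:
Number of half-lives = t / t_half = 60.8 / 21.9 = 2.776256
Decay factor = 0.5^2.776256 = 0.14597002
C(t) = 311.3 * 0.14597002 = 45.440 ng/mL

45.440


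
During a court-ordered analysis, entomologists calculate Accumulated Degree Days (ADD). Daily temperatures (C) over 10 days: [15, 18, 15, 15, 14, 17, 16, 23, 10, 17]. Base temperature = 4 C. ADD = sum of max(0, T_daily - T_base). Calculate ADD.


Computing ADD day by day:
Day 1: max(0, 15 - 4) = 11
Day 2: max(0, 18 - 4) = 14
Day 3: max(0, 15 - 4) = 11
Day 4: max(0, 15 - 4) = 11
Day 5: max(0, 14 - 4) = 10
Day 6: max(0, 17 - 4) = 13
Day 7: max(0, 16 - 4) = 12
Day 8: max(0, 23 - 4) = 19
Day 9: max(0, 10 - 4) = 6
Day 10: max(0, 17 - 4) = 13
Total ADD = 120

120


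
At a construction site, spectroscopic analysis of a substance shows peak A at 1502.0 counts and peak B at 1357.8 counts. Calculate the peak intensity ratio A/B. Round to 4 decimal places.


Spectral peak ratio:
Peak A = 1502.0 counts
Peak B = 1357.8 counts
Ratio = 1502.0 / 1357.8 = 1.1062

1.1062


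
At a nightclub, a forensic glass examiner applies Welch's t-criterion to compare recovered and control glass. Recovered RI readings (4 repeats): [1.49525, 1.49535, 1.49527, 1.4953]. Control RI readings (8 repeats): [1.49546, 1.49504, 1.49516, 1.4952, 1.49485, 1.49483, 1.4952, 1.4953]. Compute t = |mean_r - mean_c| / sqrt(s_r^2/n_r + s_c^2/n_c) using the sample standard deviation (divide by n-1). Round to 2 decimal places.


Welch's t-criterion for glass RI comparison:
Recovered mean = sum / n_r = 5.98117 / 4 = 1.4952925
Control mean = sum / n_c = 11.96104 / 8 = 1.49513
Recovered sample variance s_r^2 = 1.89167e-09
Control sample variance s_c^2 = 4.64286e-08
Welch SE (unpooled) = sqrt(s_r^2/n_r + s_c^2/n_c) = sqrt(4.72917e-10 + 5.80357e-09) = sqrt(6.27649e-09) = 7.92243e-05
|mean_r - mean_c| = 0.0001625
t = 0.0001625 / 7.92243e-05 = 2.05

2.05


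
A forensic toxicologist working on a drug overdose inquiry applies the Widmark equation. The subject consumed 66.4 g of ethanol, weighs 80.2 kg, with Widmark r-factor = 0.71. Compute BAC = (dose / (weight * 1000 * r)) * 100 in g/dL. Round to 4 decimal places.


Applying the Widmark formula:
BAC = (dose_g / (body_wt * 1000 * r)) * 100
Denominator = 80.2 * 1000 * 0.71 = 56942
BAC = (66.4 / 56942) * 100
BAC = 0.1166 g/dL

0.1166


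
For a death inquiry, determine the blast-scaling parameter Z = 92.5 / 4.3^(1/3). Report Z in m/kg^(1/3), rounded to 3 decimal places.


Scaled distance calculation:
W^(1/3) = 4.3^(1/3) = 1.626133
Z = R / W^(1/3) = 92.5 / 1.626133
Z = 56.883 m/kg^(1/3)

56.883


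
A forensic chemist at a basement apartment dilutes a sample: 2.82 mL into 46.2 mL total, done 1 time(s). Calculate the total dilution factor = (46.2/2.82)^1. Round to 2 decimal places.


Dilution factor calculation:
Single dilution = V_total / V_sample = 46.2 / 2.82 ≈ 16.382979
Number of dilutions = 1
Total DF = (46.2 / 2.82)^1 (full precision, rounded at the end) = 16.38

16.38


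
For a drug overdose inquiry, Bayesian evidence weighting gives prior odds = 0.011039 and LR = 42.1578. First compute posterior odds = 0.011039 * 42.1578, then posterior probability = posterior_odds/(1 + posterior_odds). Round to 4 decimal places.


Bayesian evidence evaluation:
Posterior odds = prior_odds * LR = 0.011039 * 42.1578 = 0.46538
Posterior probability = posterior_odds / (1 + posterior_odds)
= 0.46538 / (1 + 0.46538)
= 0.46538 / 1.46538
= 0.3176

0.3176


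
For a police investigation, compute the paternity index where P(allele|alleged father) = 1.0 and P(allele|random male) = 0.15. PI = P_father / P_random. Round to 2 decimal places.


Paternity Index calculation:
PI = P(allele|father) / P(allele|random)
PI = 1.0 / 0.15
PI = 6.67

6.67


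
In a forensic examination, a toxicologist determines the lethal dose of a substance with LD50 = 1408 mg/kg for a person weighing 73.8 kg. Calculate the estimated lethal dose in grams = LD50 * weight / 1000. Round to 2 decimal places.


Lethal dose calculation:
Lethal dose = LD50 * body_weight / 1000
= 1408 * 73.8 / 1000
= 103910.4 / 1000
= 103.91 g

103.91


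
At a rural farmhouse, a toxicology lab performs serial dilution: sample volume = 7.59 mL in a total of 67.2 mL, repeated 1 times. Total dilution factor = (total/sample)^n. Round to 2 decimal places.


Dilution factor calculation:
Single dilution = V_total / V_sample = 67.2 / 7.59 ≈ 8.853755
Number of dilutions = 1
Total DF = (67.2 / 7.59)^1 (full precision, rounded at the end) = 8.85

8.85


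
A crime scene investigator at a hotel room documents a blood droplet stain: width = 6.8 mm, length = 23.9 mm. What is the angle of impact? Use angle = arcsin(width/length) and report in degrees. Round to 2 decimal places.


Blood spatter impact angle calculation:
width / length = 6.8 / 23.9 = 0.284519
angle = arcsin(0.284519)
angle = 16.53 degrees

16.53


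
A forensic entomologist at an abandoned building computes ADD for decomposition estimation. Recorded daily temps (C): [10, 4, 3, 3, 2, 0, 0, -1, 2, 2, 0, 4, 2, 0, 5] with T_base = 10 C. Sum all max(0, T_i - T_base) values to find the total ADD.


Computing ADD day by day:
Day 1: max(0, 10 - 10) = 0
Day 2: max(0, 4 - 10) = 0
Day 3: max(0, 3 - 10) = 0
Day 4: max(0, 3 - 10) = 0
Day 5: max(0, 2 - 10) = 0
Day 6: max(0, 0 - 10) = 0
Day 7: max(0, 0 - 10) = 0
Day 8: max(0, -1 - 10) = 0
Day 9: max(0, 2 - 10) = 0
Day 10: max(0, 2 - 10) = 0
Day 11: max(0, 0 - 10) = 0
Day 12: max(0, 4 - 10) = 0
Day 13: max(0, 2 - 10) = 0
Day 14: max(0, 0 - 10) = 0
Day 15: max(0, 5 - 10) = 0
Total ADD = 0

0


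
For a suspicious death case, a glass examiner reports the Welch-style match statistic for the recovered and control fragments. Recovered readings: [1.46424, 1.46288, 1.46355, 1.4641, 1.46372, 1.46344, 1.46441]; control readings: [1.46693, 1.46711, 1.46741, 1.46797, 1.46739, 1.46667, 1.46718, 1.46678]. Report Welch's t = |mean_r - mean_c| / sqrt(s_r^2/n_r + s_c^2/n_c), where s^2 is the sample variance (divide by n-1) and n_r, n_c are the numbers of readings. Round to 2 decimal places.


Welch's t-criterion for glass RI comparison:
Recovered mean = sum / n_r = 10.24634 / 7 = 1.4637629
Control mean = sum / n_c = 11.73744 / 8 = 1.46718
Recovered sample variance s_r^2 = 2.81824e-07
Control sample variance s_c^2 = 1.72657e-07
Welch SE (unpooled) = sqrt(s_r^2/n_r + s_c^2/n_c) = sqrt(4.02605e-08 + 2.15821e-08) = sqrt(6.18426e-08) = 0.000248682
|mean_r - mean_c| = 0.00341714
t = 0.00341714 / 0.000248682 = 13.74

13.74


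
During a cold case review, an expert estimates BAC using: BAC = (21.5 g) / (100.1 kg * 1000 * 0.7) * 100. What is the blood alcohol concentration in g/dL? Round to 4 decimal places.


Applying the Widmark formula:
BAC = (dose_g / (body_wt * 1000 * r)) * 100
Denominator = 100.1 * 1000 * 0.7 = 70070
BAC = (21.5 / 70070) * 100
BAC = 0.0307 g/dL

0.0307


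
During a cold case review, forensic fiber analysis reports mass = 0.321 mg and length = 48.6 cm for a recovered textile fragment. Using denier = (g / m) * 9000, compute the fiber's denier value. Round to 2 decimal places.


Denier calculation:
Mass in grams = 0.321 mg / 1000 = 0.000321 g
Length in meters = 48.6 cm / 100 = 0.486 m
Linear density = mass / length = 0.000321 / 0.486 = 0.00066049 g/m
Denier = (g/m) * 9000 = 0.00066049 * 9000 = 5.94

5.94


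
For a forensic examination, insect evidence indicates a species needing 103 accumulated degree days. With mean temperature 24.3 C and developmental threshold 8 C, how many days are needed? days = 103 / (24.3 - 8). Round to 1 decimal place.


Insect development time:
Effective temperature = avg_temp - T_base = 24.3 - 8 = 16.3 C
Days = ADD / effective_temp = 103 / 16.3 = 6.3 days

6.3


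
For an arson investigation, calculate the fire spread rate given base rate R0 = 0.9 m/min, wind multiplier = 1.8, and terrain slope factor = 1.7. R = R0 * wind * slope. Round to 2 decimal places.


Fire spread rate calculation:
R = R0 * wind_factor * slope_factor
= 0.9 * 1.8 * 1.7
= 1.62 * 1.7
= 2.75 m/min

2.75


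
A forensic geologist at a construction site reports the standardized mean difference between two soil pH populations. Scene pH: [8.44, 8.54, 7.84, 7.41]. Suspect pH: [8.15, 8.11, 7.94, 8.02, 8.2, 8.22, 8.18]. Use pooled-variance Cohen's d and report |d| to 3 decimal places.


Pooled-variance Cohen's d for soil pH comparison:
Scene mean = 32.23 / 4 = 8.0575
Suspect mean = 56.82 / 7 = 8.117143
Scene sample variance s_s^2 = 0.281892
Suspect sample variance s_c^2 = 0.010557
Pooled variance = ((n_s-1)*s_s^2 + (n_c-1)*s_c^2) / (n_s + n_c - 2) = 0.101002
Pooled SD = sqrt(0.101002) = 0.317808
Mean difference = -0.059643
|d| = |-0.059643| / 0.317808 = 0.188

0.188


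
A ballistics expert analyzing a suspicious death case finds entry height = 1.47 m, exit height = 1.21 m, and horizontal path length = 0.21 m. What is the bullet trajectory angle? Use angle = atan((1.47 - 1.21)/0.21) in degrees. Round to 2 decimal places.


Bullet trajectory angle:
Height difference = 1.47 - 1.21 = 0.26 m
angle = atan(0.26 / 0.21)
angle = atan(1.238095)
angle = 51.07 degrees

51.07


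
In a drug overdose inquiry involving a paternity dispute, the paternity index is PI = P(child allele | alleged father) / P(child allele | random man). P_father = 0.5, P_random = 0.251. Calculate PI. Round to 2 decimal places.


Paternity Index calculation:
PI = P(allele|father) / P(allele|random)
PI = 0.5 / 0.251
PI = 1.99

1.99


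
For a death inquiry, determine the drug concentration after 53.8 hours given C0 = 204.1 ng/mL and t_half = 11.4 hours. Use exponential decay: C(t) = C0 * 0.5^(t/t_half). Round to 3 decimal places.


Drug concentration decay:
Number of half-lives = t / t_half = 53.8 / 11.4 = 4.719298
Decay factor = 0.5^4.719298 = 0.03796206
C(t) = 204.1 * 0.03796206 = 7.748 ng/mL

7.748


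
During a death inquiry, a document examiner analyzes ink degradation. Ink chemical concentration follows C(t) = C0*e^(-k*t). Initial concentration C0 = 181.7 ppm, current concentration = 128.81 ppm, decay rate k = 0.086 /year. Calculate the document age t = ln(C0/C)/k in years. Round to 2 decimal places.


Document age estimation:
C0/C = 181.7 / 128.81 = 1.410605
ln(C0/C) = 0.344019
t = 0.344019 / 0.086 = 4.00 years

4.00


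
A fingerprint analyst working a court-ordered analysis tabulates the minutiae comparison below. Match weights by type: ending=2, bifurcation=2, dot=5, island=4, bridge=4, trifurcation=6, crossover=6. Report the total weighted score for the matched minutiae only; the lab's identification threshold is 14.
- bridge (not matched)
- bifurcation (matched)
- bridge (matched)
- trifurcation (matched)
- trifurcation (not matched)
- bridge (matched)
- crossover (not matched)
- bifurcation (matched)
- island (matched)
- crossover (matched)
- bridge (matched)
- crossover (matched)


Weighted minutiae match score:
  bridge: not matched, +0
  bifurcation: matched, +2 (running total 2)
  bridge: matched, +4 (running total 6)
  trifurcation: matched, +6 (running total 12)
  trifurcation: not matched, +0
  bridge: matched, +4 (running total 16)
  crossover: not matched, +0
  bifurcation: matched, +2 (running total 18)
  island: matched, +4 (running total 22)
  crossover: matched, +6 (running total 28)
  bridge: matched, +4 (running total 32)
  crossover: matched, +6 (running total 38)
Total score = 38
Threshold = 14; verdict = identification

38


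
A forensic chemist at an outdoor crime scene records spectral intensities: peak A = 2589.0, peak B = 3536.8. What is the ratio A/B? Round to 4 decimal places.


Spectral peak ratio:
Peak A = 2589.0 counts
Peak B = 3536.8 counts
Ratio = 2589.0 / 3536.8 = 0.7320

0.7320


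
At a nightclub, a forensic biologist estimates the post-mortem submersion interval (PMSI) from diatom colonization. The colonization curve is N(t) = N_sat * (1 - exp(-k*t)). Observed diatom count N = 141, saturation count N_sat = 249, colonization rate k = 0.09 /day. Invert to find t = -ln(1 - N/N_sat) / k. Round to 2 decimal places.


PMSI from diatom colonization curve:
N / N_sat = 141 / 249 = 0.566265
1 - N/N_sat = 0.433735
ln(1 - N/N_sat) = -0.835322
t = -ln(1 - N/N_sat) / k = -(-0.835322) / 0.09 = 9.28 days

9.28


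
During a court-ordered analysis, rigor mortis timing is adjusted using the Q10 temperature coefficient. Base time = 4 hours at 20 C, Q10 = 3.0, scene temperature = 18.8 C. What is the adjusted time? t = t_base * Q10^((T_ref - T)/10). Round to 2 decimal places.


Rigor mortis time adjustment:
Exponent = (T_ref - T_actual) / 10 = (20 - 18.8) / 10 = 0.12
Q10 factor = 3.0^0.12 = 1.14092
t_adjusted = 4 * 1.14092 = 4.56 hours

4.56


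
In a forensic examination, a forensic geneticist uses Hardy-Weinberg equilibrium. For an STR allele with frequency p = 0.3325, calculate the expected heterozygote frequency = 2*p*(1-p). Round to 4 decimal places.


Hardy-Weinberg heterozygote frequency:
q = 1 - p = 1 - 0.3325 = 0.6675
2pq = 2 * 0.3325 * 0.6675 = 0.4439

0.4439


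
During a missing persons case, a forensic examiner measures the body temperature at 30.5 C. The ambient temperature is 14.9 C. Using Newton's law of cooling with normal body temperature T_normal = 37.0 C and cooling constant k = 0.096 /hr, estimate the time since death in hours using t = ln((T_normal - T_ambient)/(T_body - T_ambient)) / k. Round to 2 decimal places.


Using Newton's law of cooling:
t = ln((T_normal - T_ambient) / (T_body - T_ambient)) / k
T_normal - T_ambient = 22.1
T_body - T_ambient = 15.6
Ratio = 1.416667
ln(ratio) = 0.348307
t = 0.348307 / 0.096 = 3.63 hours

3.63


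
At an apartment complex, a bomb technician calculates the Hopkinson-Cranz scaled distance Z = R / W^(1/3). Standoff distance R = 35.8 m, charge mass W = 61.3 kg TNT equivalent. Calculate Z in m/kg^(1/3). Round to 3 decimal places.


Scaled distance calculation:
W^(1/3) = 61.3^(1/3) = 3.94294
Z = R / W^(1/3) = 35.8 / 3.94294
Z = 9.080 m/kg^(1/3)

9.080


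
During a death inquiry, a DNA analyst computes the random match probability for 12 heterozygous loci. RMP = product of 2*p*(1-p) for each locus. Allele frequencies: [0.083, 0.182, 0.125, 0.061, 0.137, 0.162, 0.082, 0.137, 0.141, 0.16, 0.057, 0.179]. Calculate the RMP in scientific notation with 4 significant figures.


Computing RMP for 12 loci:
Locus 1: 2 * 0.083 * 0.917 = 0.152222
Locus 2: 2 * 0.182 * 0.818 = 0.297752
Locus 3: 2 * 0.125 * 0.875 = 0.21875
Locus 4: 2 * 0.061 * 0.939 = 0.114558
Locus 5: 2 * 0.137 * 0.863 = 0.236462
Locus 6: 2 * 0.162 * 0.838 = 0.271512
Locus 7: 2 * 0.082 * 0.918 = 0.150552
Locus 8: 2 * 0.137 * 0.863 = 0.236462
Locus 9: 2 * 0.141 * 0.859 = 0.242238
Locus 10: 2 * 0.16 * 0.84 = 0.2688
Locus 11: 2 * 0.057 * 0.943 = 0.107502
Locus 12: 2 * 0.179 * 0.821 = 0.293918
RMP = 5.341e-09

5.341e-09


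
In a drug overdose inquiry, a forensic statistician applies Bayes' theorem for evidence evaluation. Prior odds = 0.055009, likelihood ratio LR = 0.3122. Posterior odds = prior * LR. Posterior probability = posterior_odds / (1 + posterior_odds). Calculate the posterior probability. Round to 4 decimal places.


Bayesian evidence evaluation:
Posterior odds = prior_odds * LR = 0.055009 * 0.3122 = 0.01717381
Posterior probability = posterior_odds / (1 + posterior_odds)
= 0.01717381 / (1 + 0.01717381)
= 0.01717381 / 1.01717381
= 0.0169

0.0169


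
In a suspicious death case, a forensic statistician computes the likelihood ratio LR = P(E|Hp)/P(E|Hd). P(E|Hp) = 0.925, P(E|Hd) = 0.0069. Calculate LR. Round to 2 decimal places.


Likelihood ratio calculation:
LR = P(E|Hp) / P(E|Hd)
LR = 0.925 / 0.0069
LR = 134.06

134.06


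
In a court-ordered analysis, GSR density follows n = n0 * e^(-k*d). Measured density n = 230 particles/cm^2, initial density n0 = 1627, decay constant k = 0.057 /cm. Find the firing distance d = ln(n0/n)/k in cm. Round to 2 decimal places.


GSR distance calculation:
n0/n = 1627 / 230 = 7.073913
ln(n0/n) = 1.956414
d = 1.956414 / 0.057 = 34.32 cm

34.32


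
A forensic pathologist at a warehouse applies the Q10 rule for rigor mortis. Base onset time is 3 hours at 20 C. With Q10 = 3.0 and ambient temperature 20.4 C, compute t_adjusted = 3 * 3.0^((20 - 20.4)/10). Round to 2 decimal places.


Rigor mortis time adjustment:
Exponent = (T_ref - T_actual) / 10 = (20 - 20.4) / 10 = -0.04
Q10 factor = 3.0^-0.04 = 0.95701
t_adjusted = 3 * 0.95701 = 2.87 hours

2.87


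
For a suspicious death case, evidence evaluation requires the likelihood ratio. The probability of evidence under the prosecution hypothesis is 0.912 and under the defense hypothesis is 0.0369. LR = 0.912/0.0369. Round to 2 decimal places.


Likelihood ratio calculation:
LR = P(E|Hp) / P(E|Hd)
LR = 0.912 / 0.0369
LR = 24.72

24.72


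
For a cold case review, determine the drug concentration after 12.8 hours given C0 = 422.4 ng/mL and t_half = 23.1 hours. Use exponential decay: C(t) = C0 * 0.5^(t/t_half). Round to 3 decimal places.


Drug concentration decay:
Number of half-lives = t / t_half = 12.8 / 23.1 = 0.554113
Decay factor = 0.5^0.554113 = 0.68107567
C(t) = 422.4 * 0.68107567 = 287.686 ng/mL

287.686


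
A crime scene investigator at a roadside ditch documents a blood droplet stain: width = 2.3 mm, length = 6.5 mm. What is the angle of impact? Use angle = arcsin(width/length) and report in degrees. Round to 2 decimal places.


Blood spatter impact angle calculation:
width / length = 2.3 / 6.5 = 0.353846
angle = arcsin(0.353846)
angle = 20.72 degrees

20.72


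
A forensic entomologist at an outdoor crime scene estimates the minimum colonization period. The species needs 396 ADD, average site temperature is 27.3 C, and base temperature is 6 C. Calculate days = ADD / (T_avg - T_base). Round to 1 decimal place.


Insect development time:
Effective temperature = avg_temp - T_base = 27.3 - 6 = 21.3 C
Days = ADD / effective_temp = 396 / 21.3 = 18.6 days

18.6


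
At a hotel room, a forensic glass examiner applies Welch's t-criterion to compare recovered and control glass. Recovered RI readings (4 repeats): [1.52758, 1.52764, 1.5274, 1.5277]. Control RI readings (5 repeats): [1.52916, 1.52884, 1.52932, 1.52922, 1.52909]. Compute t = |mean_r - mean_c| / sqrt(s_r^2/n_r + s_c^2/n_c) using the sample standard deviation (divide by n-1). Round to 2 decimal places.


Welch's t-criterion for glass RI comparison:
Recovered mean = sum / n_r = 6.11032 / 4 = 1.52758
Control mean = sum / n_c = 7.64563 / 5 = 1.529126
Recovered sample variance s_r^2 = 1.68e-08
Control sample variance s_c^2 = 3.268e-08
Welch SE (unpooled) = sqrt(s_r^2/n_r + s_c^2/n_c) = sqrt(4.2e-09 + 6.536e-09) = sqrt(1.0736e-08) = 0.000103615
|mean_r - mean_c| = 0.001546
t = 0.001546 / 0.000103615 = 14.92

14.92


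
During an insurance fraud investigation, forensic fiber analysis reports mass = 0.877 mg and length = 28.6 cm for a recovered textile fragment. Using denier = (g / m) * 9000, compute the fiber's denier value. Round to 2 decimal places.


Denier calculation:
Mass in grams = 0.877 mg / 1000 = 0.000877 g
Length in meters = 28.6 cm / 100 = 0.286 m
Linear density = mass / length = 0.000877 / 0.286 = 0.00306643 g/m
Denier = (g/m) * 9000 = 0.00306643 * 9000 = 27.60

27.60


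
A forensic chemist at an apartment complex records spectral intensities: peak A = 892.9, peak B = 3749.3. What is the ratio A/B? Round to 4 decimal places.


Spectral peak ratio:
Peak A = 892.9 counts
Peak B = 3749.3 counts
Ratio = 892.9 / 3749.3 = 0.2382

0.2382


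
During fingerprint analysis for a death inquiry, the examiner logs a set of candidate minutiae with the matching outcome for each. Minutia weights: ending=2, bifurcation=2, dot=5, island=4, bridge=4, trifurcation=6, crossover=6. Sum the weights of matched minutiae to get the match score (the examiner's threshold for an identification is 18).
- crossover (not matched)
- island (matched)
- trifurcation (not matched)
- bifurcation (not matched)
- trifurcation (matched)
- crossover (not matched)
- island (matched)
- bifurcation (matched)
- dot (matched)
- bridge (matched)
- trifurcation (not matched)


Weighted minutiae match score:
  crossover: not matched, +0
  island: matched, +4 (running total 4)
  trifurcation: not matched, +0
  bifurcation: not matched, +0
  trifurcation: matched, +6 (running total 10)
  crossover: not matched, +0
  island: matched, +4 (running total 14)
  bifurcation: matched, +2 (running total 16)
  dot: matched, +5 (running total 21)
  bridge: matched, +4 (running total 25)
  trifurcation: not matched, +0
Total score = 25
Threshold = 18; verdict = identification

25


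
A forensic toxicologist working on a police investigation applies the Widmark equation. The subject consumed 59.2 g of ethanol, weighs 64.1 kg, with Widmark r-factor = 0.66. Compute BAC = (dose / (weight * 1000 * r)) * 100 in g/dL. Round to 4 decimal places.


Applying the Widmark formula:
BAC = (dose_g / (body_wt * 1000 * r)) * 100
Denominator = 64.1 * 1000 * 0.66 = 42306
BAC = (59.2 / 42306) * 100
BAC = 0.1399 g/dL

0.1399


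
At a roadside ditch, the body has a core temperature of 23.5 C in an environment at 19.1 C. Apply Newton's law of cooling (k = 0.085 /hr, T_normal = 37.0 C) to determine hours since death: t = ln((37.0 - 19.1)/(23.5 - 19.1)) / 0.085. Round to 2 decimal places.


Using Newton's law of cooling:
t = ln((T_normal - T_ambient) / (T_body - T_ambient)) / k
T_normal - T_ambient = 17.9
T_body - T_ambient = 4.4
Ratio = 4.068182
ln(ratio) = 1.403196
t = 1.403196 / 0.085 = 16.51 hours

16.51


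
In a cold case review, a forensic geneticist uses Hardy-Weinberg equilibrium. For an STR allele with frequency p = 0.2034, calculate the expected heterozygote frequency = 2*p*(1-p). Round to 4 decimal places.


Hardy-Weinberg heterozygote frequency:
q = 1 - p = 1 - 0.2034 = 0.7966
2pq = 2 * 0.2034 * 0.7966 = 0.3241

0.3241


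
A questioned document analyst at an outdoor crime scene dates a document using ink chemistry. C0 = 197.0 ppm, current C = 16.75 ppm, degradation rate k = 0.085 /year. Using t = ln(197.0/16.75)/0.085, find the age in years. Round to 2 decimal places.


Document age estimation:
C0/C = 197.0 / 16.75 = 11.761194
ln(C0/C) = 2.464805
t = 2.464805 / 0.085 = 29.00 years

29.00


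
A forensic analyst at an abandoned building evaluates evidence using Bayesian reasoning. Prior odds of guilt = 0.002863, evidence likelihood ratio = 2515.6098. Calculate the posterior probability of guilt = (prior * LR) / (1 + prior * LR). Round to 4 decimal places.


Bayesian evidence evaluation:
Posterior odds = prior_odds * LR = 0.002863 * 2515.6098 = 7.202191
Posterior probability = posterior_odds / (1 + posterior_odds)
= 7.202191 / (1 + 7.202191)
= 7.202191 / 8.202191
= 0.8781

0.8781


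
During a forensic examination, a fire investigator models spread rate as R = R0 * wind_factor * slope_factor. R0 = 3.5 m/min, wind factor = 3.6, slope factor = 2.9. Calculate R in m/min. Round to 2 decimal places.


Fire spread rate calculation:
R = R0 * wind_factor * slope_factor
= 3.5 * 3.6 * 2.9
= 12.6 * 2.9
= 36.54 m/min

36.54


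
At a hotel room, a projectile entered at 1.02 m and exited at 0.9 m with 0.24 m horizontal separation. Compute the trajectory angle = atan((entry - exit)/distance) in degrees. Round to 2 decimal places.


Bullet trajectory angle:
Height difference = 1.02 - 0.9 = 0.12 m
angle = atan(0.12 / 0.24)
angle = atan(0.5)
angle = 26.57 degrees

26.57
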